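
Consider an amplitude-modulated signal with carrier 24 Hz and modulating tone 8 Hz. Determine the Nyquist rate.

64 Hz

AM sidebands sit at fc ± fm = 16 Hz and 32 Hz.
Highest-frequency component: 32 Hz.
Nyquist rate = 2 × 32 Hz = 64 Hz.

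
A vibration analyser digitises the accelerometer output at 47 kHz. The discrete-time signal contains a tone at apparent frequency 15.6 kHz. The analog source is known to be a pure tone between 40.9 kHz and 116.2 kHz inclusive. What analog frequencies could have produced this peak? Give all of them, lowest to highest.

Frequencies that alias to 15.6 kHz are k·fs ± 15.6 kHz for integer k ≥ 0.
k=0: 15.6 kHz.
k=1: 31.4 kHz, 62.6 kHz.
k=2: 78.4 kHz, 109.6 kHz.
k=3: 125.4 kHz, 156.6 kHz.
Within [40.9 kHz, 116.2 kHz]: 62.6 kHz, 78.4 kHz, 109.6 kHz.

62.6 kHz, 78.4 kHz, 109.6 kHz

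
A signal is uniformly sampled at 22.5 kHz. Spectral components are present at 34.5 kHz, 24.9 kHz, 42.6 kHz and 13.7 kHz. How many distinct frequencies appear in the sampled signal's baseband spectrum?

fs/2 = 11.25 kHz.
34.5 kHz mod fs = 12 kHz.
12 kHz > fs/2 = 11.25 kHz, folds to fs − 12 kHz = 10.5 kHz.
24.9 kHz mod fs = 2.4 kHz.
2.4 kHz ≤ fs/2 = 11.25 kHz, appears at 2.4 kHz.
42.6 kHz mod fs = 20.1 kHz.
20.1 kHz > fs/2 = 11.25 kHz, folds to fs − 20.1 kHz = 2.4 kHz.
13.7 kHz > fs/2 = 11.25 kHz, folds to fs − 13.7 kHz = 8.8 kHz.
Distinct values: {2.4 kHz, 8.8 kHz, 10.5 kHz} → 3.

3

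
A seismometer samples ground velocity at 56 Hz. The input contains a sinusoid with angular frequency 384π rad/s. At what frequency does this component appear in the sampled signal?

24 Hz

ω = 384π rad/s → f = ω/(2π) = 192 Hz.
192 Hz mod fs = 24 Hz.
24 Hz ≤ fs/2 = 28 Hz, appears at 24 Hz.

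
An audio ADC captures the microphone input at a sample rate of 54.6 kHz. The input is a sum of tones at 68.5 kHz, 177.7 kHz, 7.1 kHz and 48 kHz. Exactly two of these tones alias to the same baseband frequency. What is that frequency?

13.9 kHz

fs/2 = 27.3 kHz.
68.5 kHz mod fs = 13.9 kHz.
13.9 kHz ≤ fs/2 = 27.3 kHz, appears at 13.9 kHz.
177.7 kHz mod fs = 13.9 kHz.
13.9 kHz ≤ fs/2 = 27.3 kHz, appears at 13.9 kHz.
7.1 kHz ≤ fs/2 = 27.3 kHz, passes unchanged.
48 kHz > fs/2 = 27.3 kHz, folds to fs − 48 kHz = 6.6 kHz.
68.5 kHz and 177.7 kHz both map to 13.9 kHz.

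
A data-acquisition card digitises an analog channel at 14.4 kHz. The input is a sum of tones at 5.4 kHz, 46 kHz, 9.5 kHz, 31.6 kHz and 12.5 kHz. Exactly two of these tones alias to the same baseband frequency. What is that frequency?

2.8 kHz

fs/2 = 7.2 kHz.
5.4 kHz ≤ fs/2 = 7.2 kHz, passes unchanged.
46 kHz mod fs = 2.8 kHz.
2.8 kHz ≤ fs/2 = 7.2 kHz, appears at 2.8 kHz.
9.5 kHz > fs/2 = 7.2 kHz, folds to fs − 9.5 kHz = 4.9 kHz.
31.6 kHz mod fs = 2.8 kHz.
2.8 kHz ≤ fs/2 = 7.2 kHz, appears at 2.8 kHz.
12.5 kHz > fs/2 = 7.2 kHz, folds to fs − 12.5 kHz = 1.9 kHz.
31.6 kHz and 46 kHz both map to 2.8 kHz.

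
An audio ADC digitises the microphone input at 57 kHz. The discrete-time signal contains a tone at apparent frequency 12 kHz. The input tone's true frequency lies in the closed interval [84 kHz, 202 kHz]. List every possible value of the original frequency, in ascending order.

102 kHz, 126 kHz, 159 kHz, 183 kHz

Frequencies that alias to 12 kHz are k·fs ± 12 kHz for integer k ≥ 0.
k=0: 12 kHz.
k=1: 45 kHz, 69 kHz.
k=2: 102 kHz, 126 kHz.
k=3: 159 kHz, 183 kHz.
k=4: 216 kHz, 240 kHz.
Within [84 kHz, 202 kHz]: 102 kHz, 126 kHz, 159 kHz, 183 kHz.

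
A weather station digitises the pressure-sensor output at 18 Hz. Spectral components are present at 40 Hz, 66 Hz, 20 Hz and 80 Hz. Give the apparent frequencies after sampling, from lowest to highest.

fs/2 = 9 Hz.
40 Hz mod fs = 4 Hz.
4 Hz ≤ fs/2 = 9 Hz, appears at 4 Hz.
66 Hz mod fs = 12 Hz.
12 Hz > fs/2 = 9 Hz, folds to fs − 12 Hz = 6 Hz.
20 Hz mod fs = 2 Hz.
2 Hz ≤ fs/2 = 9 Hz, appears at 2 Hz.
80 Hz mod fs = 8 Hz.
8 Hz ≤ fs/2 = 9 Hz, appears at 8 Hz.
Distinct values: {2 Hz, 4 Hz, 6 Hz, 8 Hz}.

2 Hz, 4 Hz, 6 Hz, 8 Hz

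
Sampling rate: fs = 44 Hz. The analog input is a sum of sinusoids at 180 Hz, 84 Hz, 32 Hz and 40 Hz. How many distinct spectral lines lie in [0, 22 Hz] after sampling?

fs/2 = 22 Hz.
180 Hz mod fs = 4 Hz.
4 Hz ≤ fs/2 = 22 Hz, appears at 4 Hz.
84 Hz mod fs = 40 Hz.
40 Hz > fs/2 = 22 Hz, folds to fs − 40 Hz = 4 Hz.
32 Hz > fs/2 = 22 Hz, folds to fs − 32 Hz = 12 Hz.
40 Hz > fs/2 = 22 Hz, folds to fs − 40 Hz = 4 Hz.
Distinct values: {4 Hz, 12 Hz} → 2.

2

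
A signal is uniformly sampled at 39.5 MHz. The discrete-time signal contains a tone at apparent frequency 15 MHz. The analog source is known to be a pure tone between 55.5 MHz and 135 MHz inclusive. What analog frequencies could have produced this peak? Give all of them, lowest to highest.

64 MHz, 94 MHz, 103.5 MHz, 133.5 MHz

Frequencies that alias to 15 MHz are k·fs ± 15 MHz for integer k ≥ 0.
k=0: 15 MHz.
k=1: 24.5 MHz, 54.5 MHz.
k=2: 64 MHz, 94 MHz.
k=3: 103.5 MHz, 133.5 MHz.
k=4: 143 MHz, 173 MHz.
Within [55.5 MHz, 135 MHz]: 64 MHz, 94 MHz, 103.5 MHz, 133.5 MHz.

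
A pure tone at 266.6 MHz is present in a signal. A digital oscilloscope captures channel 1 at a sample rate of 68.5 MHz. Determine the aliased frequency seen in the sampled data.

266.6 MHz mod fs = 61.1 MHz.
61.1 MHz > fs/2 = 34.25 MHz, folds to fs − 61.1 MHz = 7.4 MHz.

7.4 MHz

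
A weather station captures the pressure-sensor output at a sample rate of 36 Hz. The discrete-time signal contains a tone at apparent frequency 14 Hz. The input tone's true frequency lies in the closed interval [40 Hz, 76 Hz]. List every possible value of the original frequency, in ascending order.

Frequencies that alias to 14 Hz are k·fs ± 14 Hz for integer k ≥ 0.
k=0: 14 Hz.
k=1: 22 Hz, 50 Hz.
k=2: 58 Hz, 86 Hz.
k=3: 94 Hz, 122 Hz.
Within [40 Hz, 76 Hz]: 50 Hz, 58 Hz.

50 Hz, 58 Hz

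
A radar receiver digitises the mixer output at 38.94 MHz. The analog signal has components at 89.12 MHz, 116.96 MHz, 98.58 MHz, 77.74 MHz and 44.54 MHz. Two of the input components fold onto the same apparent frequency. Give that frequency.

0.14 MHz

fs/2 = 19.47 MHz.
89.12 MHz mod fs = 11.24 MHz.
11.24 MHz ≤ fs/2 = 19.47 MHz, appears at 11.24 MHz.
116.96 MHz mod fs = 0.14 MHz.
0.14 MHz ≤ fs/2 = 19.47 MHz, appears at 0.14 MHz.
98.58 MHz mod fs = 20.7 MHz.
20.7 MHz > fs/2 = 19.47 MHz, folds to fs − 20.7 MHz = 18.24 MHz.
77.74 MHz mod fs = 38.8 MHz.
38.8 MHz > fs/2 = 19.47 MHz, folds to fs − 38.8 MHz = 0.14 MHz.
44.54 MHz mod fs = 5.6 MHz.
5.6 MHz ≤ fs/2 = 19.47 MHz, appears at 5.6 MHz.
77.74 MHz and 116.96 MHz both map to 0.14 MHz.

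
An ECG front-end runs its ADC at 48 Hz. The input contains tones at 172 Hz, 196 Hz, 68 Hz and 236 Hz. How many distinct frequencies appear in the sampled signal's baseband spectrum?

fs/2 = 24 Hz.
172 Hz mod fs = 28 Hz.
28 Hz > fs/2 = 24 Hz, folds to fs − 28 Hz = 20 Hz.
196 Hz mod fs = 4 Hz.
4 Hz ≤ fs/2 = 24 Hz, appears at 4 Hz.
68 Hz mod fs = 20 Hz.
20 Hz ≤ fs/2 = 24 Hz, appears at 20 Hz.
236 Hz mod fs = 44 Hz.
44 Hz > fs/2 = 24 Hz, folds to fs − 44 Hz = 4 Hz.
Distinct values: {4 Hz, 20 Hz} → 2.

2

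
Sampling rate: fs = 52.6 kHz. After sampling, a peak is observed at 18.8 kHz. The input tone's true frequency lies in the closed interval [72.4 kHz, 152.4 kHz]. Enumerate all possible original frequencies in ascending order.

Frequencies that alias to 18.8 kHz are k·fs ± 18.8 kHz for integer k ≥ 0.
k=0: 18.8 kHz.
k=1: 33.8 kHz, 71.4 kHz.
k=2: 86.4 kHz, 124 kHz.
k=3: 139 kHz, 176.6 kHz.
k=4: 191.6 kHz, 229.2 kHz.
Within [72.4 kHz, 152.4 kHz]: 86.4 kHz, 124 kHz, 139 kHz.

86.4 kHz, 124 kHz, 139 kHz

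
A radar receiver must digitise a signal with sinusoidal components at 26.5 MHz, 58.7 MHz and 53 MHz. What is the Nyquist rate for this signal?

117.4 MHz

Highest-frequency component: 58.7 MHz.
Nyquist rate = 2 × 58.7 MHz = 117.4 MHz.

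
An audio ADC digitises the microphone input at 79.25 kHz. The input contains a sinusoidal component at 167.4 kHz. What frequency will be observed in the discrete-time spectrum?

167.4 kHz mod fs = 8.9 kHz.
8.9 kHz ≤ fs/2 = 39.625 kHz, appears at 8.9 kHz.

8.9 kHz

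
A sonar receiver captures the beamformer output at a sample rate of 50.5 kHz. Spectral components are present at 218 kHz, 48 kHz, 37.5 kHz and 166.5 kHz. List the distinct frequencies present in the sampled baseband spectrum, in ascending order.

2.5 kHz, 13 kHz, 15 kHz, 16 kHz

fs/2 = 25.25 kHz.
218 kHz mod fs = 16 kHz.
16 kHz ≤ fs/2 = 25.25 kHz, appears at 16 kHz.
48 kHz > fs/2 = 25.25 kHz, folds to fs − 48 kHz = 2.5 kHz.
37.5 kHz > fs/2 = 25.25 kHz, folds to fs − 37.5 kHz = 13 kHz.
166.5 kHz mod fs = 15 kHz.
15 kHz ≤ fs/2 = 25.25 kHz, appears at 15 kHz.
Distinct values: {2.5 kHz, 13 kHz, 15 kHz, 16 kHz}.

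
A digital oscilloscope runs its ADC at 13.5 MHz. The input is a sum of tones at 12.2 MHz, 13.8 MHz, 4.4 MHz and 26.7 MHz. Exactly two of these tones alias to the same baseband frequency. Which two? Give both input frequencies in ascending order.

13.8 MHz, 26.7 MHz

fs/2 = 6.75 MHz.
12.2 MHz > fs/2 = 6.75 MHz, folds to fs − 12.2 MHz = 1.3 MHz.
13.8 MHz mod fs = 0.3 MHz.
0.3 MHz ≤ fs/2 = 6.75 MHz, appears at 0.3 MHz.
4.4 MHz ≤ fs/2 = 6.75 MHz, passes unchanged.
26.7 MHz mod fs = 13.2 MHz.
13.2 MHz > fs/2 = 6.75 MHz, folds to fs − 13.2 MHz = 0.3 MHz.
13.8 MHz and 26.7 MHz both map to 0.3 MHz.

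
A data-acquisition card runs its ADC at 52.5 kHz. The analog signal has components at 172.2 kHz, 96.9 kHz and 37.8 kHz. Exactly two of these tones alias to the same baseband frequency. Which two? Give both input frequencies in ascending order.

fs/2 = 26.25 kHz.
172.2 kHz mod fs = 14.7 kHz.
14.7 kHz ≤ fs/2 = 26.25 kHz, appears at 14.7 kHz.
96.9 kHz mod fs = 44.4 kHz.
44.4 kHz > fs/2 = 26.25 kHz, folds to fs − 44.4 kHz = 8.1 kHz.
37.8 kHz > fs/2 = 26.25 kHz, folds to fs − 37.8 kHz = 14.7 kHz.
37.8 kHz and 172.2 kHz both map to 14.7 kHz.

37.8 kHz, 172.2 kHz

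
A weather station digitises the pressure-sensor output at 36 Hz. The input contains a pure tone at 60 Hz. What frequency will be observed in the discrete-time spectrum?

60 Hz mod fs = 24 Hz.
24 Hz > fs/2 = 18 Hz, folds to fs − 24 Hz = 12 Hz.

12 Hz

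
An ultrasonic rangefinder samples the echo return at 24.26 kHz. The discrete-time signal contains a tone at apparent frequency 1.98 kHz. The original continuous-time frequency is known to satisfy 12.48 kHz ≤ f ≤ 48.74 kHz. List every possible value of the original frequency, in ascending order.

22.28 kHz, 26.24 kHz, 46.54 kHz

Frequencies that alias to 1.98 kHz are k·fs ± 1.98 kHz for integer k ≥ 0.
k=0: 1.98 kHz.
k=1: 22.28 kHz, 26.24 kHz.
k=2: 46.54 kHz, 50.5 kHz.
k=3: 70.8 kHz, 74.76 kHz.
Within [12.48 kHz, 48.74 kHz]: 22.28 kHz, 26.24 kHz, 46.54 kHz.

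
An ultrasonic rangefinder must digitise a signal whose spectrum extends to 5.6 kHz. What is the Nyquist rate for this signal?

Nyquist rate = 2 × 5.6 kHz = 11.2 kHz.

11.2 kHz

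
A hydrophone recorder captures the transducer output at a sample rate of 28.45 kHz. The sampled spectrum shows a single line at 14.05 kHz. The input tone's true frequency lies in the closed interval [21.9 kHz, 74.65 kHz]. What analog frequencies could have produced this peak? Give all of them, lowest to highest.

Frequencies that alias to 14.05 kHz are k·fs ± 14.05 kHz for integer k ≥ 0.
k=0: 14.05 kHz.
k=1: 14.4 kHz, 42.5 kHz.
k=2: 42.85 kHz, 70.95 kHz.
k=3: 71.3 kHz, 99.4 kHz.
k=4: 99.75 kHz, 127.85 kHz.
Within [21.9 kHz, 74.65 kHz]: 42.5 kHz, 42.85 kHz, 70.95 kHz, 71.3 kHz.

42.5 kHz, 42.85 kHz, 70.95 kHz, 71.3 kHz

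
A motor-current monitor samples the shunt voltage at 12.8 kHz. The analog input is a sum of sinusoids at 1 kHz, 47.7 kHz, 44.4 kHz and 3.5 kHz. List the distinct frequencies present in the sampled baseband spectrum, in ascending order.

fs/2 = 6.4 kHz.
1 kHz ≤ fs/2 = 6.4 kHz, passes unchanged.
47.7 kHz mod fs = 9.3 kHz.
9.3 kHz > fs/2 = 6.4 kHz, folds to fs − 9.3 kHz = 3.5 kHz.
44.4 kHz mod fs = 6 kHz.
6 kHz ≤ fs/2 = 6.4 kHz, appears at 6 kHz.
3.5 kHz ≤ fs/2 = 6.4 kHz, passes unchanged.
Distinct values: {1 kHz, 3.5 kHz, 6 kHz}.

1 kHz, 3.5 kHz, 6 kHz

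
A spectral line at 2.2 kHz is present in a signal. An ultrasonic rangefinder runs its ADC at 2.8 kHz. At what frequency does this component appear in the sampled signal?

2.2 kHz > fs/2 = 1.4 kHz, folds to fs − 2.2 kHz = 0.6 kHz.

0.6 kHz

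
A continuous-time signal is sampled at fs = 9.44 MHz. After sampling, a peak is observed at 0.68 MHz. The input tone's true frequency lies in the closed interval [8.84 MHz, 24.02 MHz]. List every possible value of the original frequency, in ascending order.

10.12 MHz, 18.2 MHz, 19.56 MHz

Frequencies that alias to 0.68 MHz are k·fs ± 0.68 MHz for integer k ≥ 0.
k=0: 0.68 MHz.
k=1: 8.76 MHz, 10.12 MHz.
k=2: 18.2 MHz, 19.56 MHz.
k=3: 27.64 MHz, 29 MHz.
Within [8.84 MHz, 24.02 MHz]: 10.12 MHz, 18.2 MHz, 19.56 MHz.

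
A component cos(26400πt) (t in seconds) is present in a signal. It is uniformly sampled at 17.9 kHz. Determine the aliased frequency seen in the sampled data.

ω = 26400π rad/s → f = ω/(2π) = 13200 Hz = 13.2 kHz.
13.2 kHz > fs/2 = 8.95 kHz, folds to fs − 13.2 kHz = 4.7 kHz.

4.7 kHz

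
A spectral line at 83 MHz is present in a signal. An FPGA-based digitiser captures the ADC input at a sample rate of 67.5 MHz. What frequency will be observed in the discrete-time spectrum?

15.5 MHz

83 MHz mod fs = 15.5 MHz.
15.5 MHz ≤ fs/2 = 33.75 MHz, appears at 15.5 MHz.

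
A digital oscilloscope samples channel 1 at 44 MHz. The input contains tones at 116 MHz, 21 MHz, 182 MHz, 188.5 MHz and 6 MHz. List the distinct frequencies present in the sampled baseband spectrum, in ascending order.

6 MHz, 12.5 MHz, 16 MHz, 21 MHz

fs/2 = 22 MHz.
116 MHz mod fs = 28 MHz.
28 MHz > fs/2 = 22 MHz, folds to fs − 28 MHz = 16 MHz.
21 MHz ≤ fs/2 = 22 MHz, passes unchanged.
182 MHz mod fs = 6 MHz.
6 MHz ≤ fs/2 = 22 MHz, appears at 6 MHz.
188.5 MHz mod fs = 12.5 MHz.
12.5 MHz ≤ fs/2 = 22 MHz, appears at 12.5 MHz.
6 MHz ≤ fs/2 = 22 MHz, passes unchanged.
Distinct values: {6 MHz, 12.5 MHz, 16 MHz, 21 MHz}.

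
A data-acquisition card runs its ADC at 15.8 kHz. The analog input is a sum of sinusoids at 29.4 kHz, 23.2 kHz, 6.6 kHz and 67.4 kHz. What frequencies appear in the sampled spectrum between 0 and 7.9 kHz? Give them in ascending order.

fs/2 = 7.9 kHz.
29.4 kHz mod fs = 13.6 kHz.
13.6 kHz > fs/2 = 7.9 kHz, folds to fs − 13.6 kHz = 2.2 kHz.
23.2 kHz mod fs = 7.4 kHz.
7.4 kHz ≤ fs/2 = 7.9 kHz, appears at 7.4 kHz.
6.6 kHz ≤ fs/2 = 7.9 kHz, passes unchanged.
67.4 kHz mod fs = 4.2 kHz.
4.2 kHz ≤ fs/2 = 7.9 kHz, appears at 4.2 kHz.
Distinct values: {2.2 kHz, 4.2 kHz, 6.6 kHz, 7.4 kHz}.

2.2 kHz, 4.2 kHz, 6.6 kHz, 7.4 kHz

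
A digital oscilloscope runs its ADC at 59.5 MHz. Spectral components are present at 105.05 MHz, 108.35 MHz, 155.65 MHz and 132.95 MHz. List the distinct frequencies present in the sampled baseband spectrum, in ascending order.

fs/2 = 29.75 MHz.
105.05 MHz mod fs = 45.55 MHz.
45.55 MHz > fs/2 = 29.75 MHz, folds to fs − 45.55 MHz = 13.95 MHz.
108.35 MHz mod fs = 48.85 MHz.
48.85 MHz > fs/2 = 29.75 MHz, folds to fs − 48.85 MHz = 10.65 MHz.
155.65 MHz mod fs = 36.65 MHz.
36.65 MHz > fs/2 = 29.75 MHz, folds to fs − 36.65 MHz = 22.85 MHz.
132.95 MHz mod fs = 13.95 MHz.
13.95 MHz ≤ fs/2 = 29.75 MHz, appears at 13.95 MHz.
Distinct values: {10.65 MHz, 13.95 MHz, 22.85 MHz}.

10.65 MHz, 13.95 MHz, 22.85 MHz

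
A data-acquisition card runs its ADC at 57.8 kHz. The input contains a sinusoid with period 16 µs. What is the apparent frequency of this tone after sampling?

4.7 kHz

T = 16 µs → f = 1/T = 62.5 kHz.
62.5 kHz mod fs = 4.7 kHz.
4.7 kHz ≤ fs/2 = 28.9 kHz, appears at 4.7 kHz.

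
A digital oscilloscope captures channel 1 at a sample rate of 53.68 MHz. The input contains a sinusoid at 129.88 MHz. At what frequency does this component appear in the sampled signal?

129.88 MHz mod fs = 22.52 MHz.
22.52 MHz ≤ fs/2 = 26.84 MHz, appears at 22.52 MHz.

22.52 MHz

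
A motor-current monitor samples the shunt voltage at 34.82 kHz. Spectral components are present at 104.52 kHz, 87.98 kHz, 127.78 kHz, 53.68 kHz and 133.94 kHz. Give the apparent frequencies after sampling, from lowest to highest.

0.06 kHz, 5.34 kHz, 11.5 kHz, 15.96 kHz, 16.48 kHz

fs/2 = 17.41 kHz.
104.52 kHz mod fs = 0.06 kHz.
0.06 kHz ≤ fs/2 = 17.41 kHz, appears at 0.06 kHz.
87.98 kHz mod fs = 18.34 kHz.
18.34 kHz > fs/2 = 17.41 kHz, folds to fs − 18.34 kHz = 16.48 kHz.
127.78 kHz mod fs = 23.32 kHz.
23.32 kHz > fs/2 = 17.41 kHz, folds to fs − 23.32 kHz = 11.5 kHz.
53.68 kHz mod fs = 18.86 kHz.
18.86 kHz > fs/2 = 17.41 kHz, folds to fs − 18.86 kHz = 15.96 kHz.
133.94 kHz mod fs = 29.48 kHz.
29.48 kHz > fs/2 = 17.41 kHz, folds to fs − 29.48 kHz = 5.34 kHz.
Distinct values: {0.06 kHz, 5.34 kHz, 11.5 kHz, 15.96 kHz, 16.48 kHz}.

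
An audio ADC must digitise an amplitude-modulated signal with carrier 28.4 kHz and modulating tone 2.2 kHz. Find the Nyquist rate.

AM sidebands sit at fc ± fm = 26.2 kHz and 30.6 kHz.
Highest-frequency component: 30.6 kHz.
Nyquist rate = 2 × 30.6 kHz = 61.2 kHz.

61.2 kHz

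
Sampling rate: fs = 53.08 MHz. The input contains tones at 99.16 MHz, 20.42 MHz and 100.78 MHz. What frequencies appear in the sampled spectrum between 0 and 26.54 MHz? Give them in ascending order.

fs/2 = 26.54 MHz.
99.16 MHz mod fs = 46.08 MHz.
46.08 MHz > fs/2 = 26.54 MHz, folds to fs − 46.08 MHz = 7 MHz.
20.42 MHz ≤ fs/2 = 26.54 MHz, passes unchanged.
100.78 MHz mod fs = 47.7 MHz.
47.7 MHz > fs/2 = 26.54 MHz, folds to fs − 47.7 MHz = 5.38 MHz.
Distinct values: {5.38 MHz, 7 MHz, 20.42 MHz}.

5.38 MHz, 7 MHz, 20.42 MHz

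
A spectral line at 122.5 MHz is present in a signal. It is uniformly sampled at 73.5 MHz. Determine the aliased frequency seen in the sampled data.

24.5 MHz

122.5 MHz mod fs = 49 MHz.
49 MHz > fs/2 = 36.75 MHz, folds to fs − 49 MHz = 24.5 MHz.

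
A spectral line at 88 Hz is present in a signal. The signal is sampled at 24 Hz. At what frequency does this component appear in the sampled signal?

88 Hz mod fs = 16 Hz.
16 Hz > fs/2 = 12 Hz, folds to fs − 16 Hz = 8 Hz.

8 Hz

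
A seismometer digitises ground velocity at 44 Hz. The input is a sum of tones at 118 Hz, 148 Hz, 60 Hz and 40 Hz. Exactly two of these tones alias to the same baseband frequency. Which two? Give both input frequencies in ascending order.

60 Hz, 148 Hz

fs/2 = 22 Hz.
118 Hz mod fs = 30 Hz.
30 Hz > fs/2 = 22 Hz, folds to fs − 30 Hz = 14 Hz.
148 Hz mod fs = 16 Hz.
16 Hz ≤ fs/2 = 22 Hz, appears at 16 Hz.
60 Hz mod fs = 16 Hz.
16 Hz ≤ fs/2 = 22 Hz, appears at 16 Hz.
40 Hz > fs/2 = 22 Hz, folds to fs − 40 Hz = 4 Hz.
60 Hz and 148 Hz both map to 16 Hz.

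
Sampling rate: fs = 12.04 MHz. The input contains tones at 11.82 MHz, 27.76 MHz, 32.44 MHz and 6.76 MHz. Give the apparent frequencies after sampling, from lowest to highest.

fs/2 = 6.02 MHz.
11.82 MHz > fs/2 = 6.02 MHz, folds to fs − 11.82 MHz = 0.22 MHz.
27.76 MHz mod fs = 3.68 MHz.
3.68 MHz ≤ fs/2 = 6.02 MHz, appears at 3.68 MHz.
32.44 MHz mod fs = 8.36 MHz.
8.36 MHz > fs/2 = 6.02 MHz, folds to fs − 8.36 MHz = 3.68 MHz.
6.76 MHz > fs/2 = 6.02 MHz, folds to fs − 6.76 MHz = 5.28 MHz.
Distinct values: {0.22 MHz, 3.68 MHz, 5.28 MHz}.

0.22 MHz, 3.68 MHz, 5.28 MHz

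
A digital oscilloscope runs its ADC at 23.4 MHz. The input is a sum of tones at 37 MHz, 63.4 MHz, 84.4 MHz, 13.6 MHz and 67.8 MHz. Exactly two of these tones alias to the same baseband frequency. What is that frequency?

fs/2 = 11.7 MHz.
37 MHz mod fs = 13.6 MHz.
13.6 MHz > fs/2 = 11.7 MHz, folds to fs − 13.6 MHz = 9.8 MHz.
63.4 MHz mod fs = 16.6 MHz.
16.6 MHz > fs/2 = 11.7 MHz, folds to fs − 16.6 MHz = 6.8 MHz.
84.4 MHz mod fs = 14.2 MHz.
14.2 MHz > fs/2 = 11.7 MHz, folds to fs − 14.2 MHz = 9.2 MHz.
13.6 MHz > fs/2 = 11.7 MHz, folds to fs − 13.6 MHz = 9.8 MHz.
67.8 MHz mod fs = 21 MHz.
21 MHz > fs/2 = 11.7 MHz, folds to fs − 21 MHz = 2.4 MHz.
13.6 MHz and 37 MHz both map to 9.8 MHz.

9.8 MHz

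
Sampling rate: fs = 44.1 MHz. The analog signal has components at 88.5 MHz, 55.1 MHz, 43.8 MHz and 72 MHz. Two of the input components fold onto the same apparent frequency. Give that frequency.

fs/2 = 22.05 MHz.
88.5 MHz mod fs = 0.3 MHz.
0.3 MHz ≤ fs/2 = 22.05 MHz, appears at 0.3 MHz.
55.1 MHz mod fs = 11 MHz.
11 MHz ≤ fs/2 = 22.05 MHz, appears at 11 MHz.
43.8 MHz > fs/2 = 22.05 MHz, folds to fs − 43.8 MHz = 0.3 MHz.
72 MHz mod fs = 27.9 MHz.
27.9 MHz > fs/2 = 22.05 MHz, folds to fs − 27.9 MHz = 16.2 MHz.
43.8 MHz and 88.5 MHz both map to 0.3 MHz.

0.3 MHz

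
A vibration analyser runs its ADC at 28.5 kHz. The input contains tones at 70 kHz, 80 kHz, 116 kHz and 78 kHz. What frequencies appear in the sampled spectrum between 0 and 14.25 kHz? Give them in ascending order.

2 kHz, 5.5 kHz, 7.5 kHz, 13 kHz

fs/2 = 14.25 kHz.
70 kHz mod fs = 13 kHz.
13 kHz ≤ fs/2 = 14.25 kHz, appears at 13 kHz.
80 kHz mod fs = 23 kHz.
23 kHz > fs/2 = 14.25 kHz, folds to fs − 23 kHz = 5.5 kHz.
116 kHz mod fs = 2 kHz.
2 kHz ≤ fs/2 = 14.25 kHz, appears at 2 kHz.
78 kHz mod fs = 21 kHz.
21 kHz > fs/2 = 14.25 kHz, folds to fs − 21 kHz = 7.5 kHz.
Distinct values: {2 kHz, 5.5 kHz, 7.5 kHz, 13 kHz}.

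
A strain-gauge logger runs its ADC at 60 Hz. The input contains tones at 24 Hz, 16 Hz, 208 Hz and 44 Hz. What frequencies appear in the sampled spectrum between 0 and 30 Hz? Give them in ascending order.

16 Hz, 24 Hz, 28 Hz

fs/2 = 30 Hz.
24 Hz ≤ fs/2 = 30 Hz, passes unchanged.
16 Hz ≤ fs/2 = 30 Hz, passes unchanged.
208 Hz mod fs = 28 Hz.
28 Hz ≤ fs/2 = 30 Hz, appears at 28 Hz.
44 Hz > fs/2 = 30 Hz, folds to fs − 44 Hz = 16 Hz.
Distinct values: {16 Hz, 24 Hz, 28 Hz}.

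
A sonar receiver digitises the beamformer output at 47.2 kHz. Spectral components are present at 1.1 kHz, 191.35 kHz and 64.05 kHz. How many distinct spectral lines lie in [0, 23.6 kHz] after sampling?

3

fs/2 = 23.6 kHz.
1.1 kHz ≤ fs/2 = 23.6 kHz, passes unchanged.
191.35 kHz mod fs = 2.55 kHz.
2.55 kHz ≤ fs/2 = 23.6 kHz, appears at 2.55 kHz.
64.05 kHz mod fs = 16.85 kHz.
16.85 kHz ≤ fs/2 = 23.6 kHz, appears at 16.85 kHz.
Distinct values: {1.1 kHz, 2.55 kHz, 16.85 kHz} → 3.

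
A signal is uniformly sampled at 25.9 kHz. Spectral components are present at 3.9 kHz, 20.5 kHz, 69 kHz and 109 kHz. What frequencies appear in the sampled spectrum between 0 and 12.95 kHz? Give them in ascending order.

3.9 kHz, 5.4 kHz, 8.7 kHz

fs/2 = 12.95 kHz.
3.9 kHz ≤ fs/2 = 12.95 kHz, passes unchanged.
20.5 kHz > fs/2 = 12.95 kHz, folds to fs − 20.5 kHz = 5.4 kHz.
69 kHz mod fs = 17.2 kHz.
17.2 kHz > fs/2 = 12.95 kHz, folds to fs − 17.2 kHz = 8.7 kHz.
109 kHz mod fs = 5.4 kHz.
5.4 kHz ≤ fs/2 = 12.95 kHz, appears at 5.4 kHz.
Distinct values: {3.9 kHz, 5.4 kHz, 8.7 kHz}.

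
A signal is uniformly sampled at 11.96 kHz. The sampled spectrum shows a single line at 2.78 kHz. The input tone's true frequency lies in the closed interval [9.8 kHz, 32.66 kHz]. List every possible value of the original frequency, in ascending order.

14.74 kHz, 21.14 kHz, 26.7 kHz

Frequencies that alias to 2.78 kHz are k·fs ± 2.78 kHz for integer k ≥ 0.
k=0: 2.78 kHz.
k=1: 9.18 kHz, 14.74 kHz.
k=2: 21.14 kHz, 26.7 kHz.
k=3: 33.1 kHz, 38.66 kHz.
Within [9.8 kHz, 32.66 kHz]: 14.74 kHz, 21.14 kHz, 26.7 kHz.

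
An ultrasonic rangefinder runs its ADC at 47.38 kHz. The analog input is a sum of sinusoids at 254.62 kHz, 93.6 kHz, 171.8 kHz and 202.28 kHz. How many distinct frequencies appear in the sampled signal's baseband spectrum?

3

fs/2 = 23.69 kHz.
254.62 kHz mod fs = 17.72 kHz.
17.72 kHz ≤ fs/2 = 23.69 kHz, appears at 17.72 kHz.
93.6 kHz mod fs = 46.22 kHz.
46.22 kHz > fs/2 = 23.69 kHz, folds to fs − 46.22 kHz = 1.16 kHz.
171.8 kHz mod fs = 29.66 kHz.
29.66 kHz > fs/2 = 23.69 kHz, folds to fs − 29.66 kHz = 17.72 kHz.
202.28 kHz mod fs = 12.76 kHz.
12.76 kHz ≤ fs/2 = 23.69 kHz, appears at 12.76 kHz.
Distinct values: {1.16 kHz, 12.76 kHz, 17.72 kHz} → 3.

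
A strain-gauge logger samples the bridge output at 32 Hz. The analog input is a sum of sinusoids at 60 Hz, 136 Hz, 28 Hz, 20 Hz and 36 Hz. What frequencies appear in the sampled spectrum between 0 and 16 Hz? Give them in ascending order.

4 Hz, 8 Hz, 12 Hz

fs/2 = 16 Hz.
60 Hz mod fs = 28 Hz.
28 Hz > fs/2 = 16 Hz, folds to fs − 28 Hz = 4 Hz.
136 Hz mod fs = 8 Hz.
8 Hz ≤ fs/2 = 16 Hz, appears at 8 Hz.
28 Hz > fs/2 = 16 Hz, folds to fs − 28 Hz = 4 Hz.
20 Hz > fs/2 = 16 Hz, folds to fs − 20 Hz = 12 Hz.
36 Hz mod fs = 4 Hz.
4 Hz ≤ fs/2 = 16 Hz, appears at 4 Hz.
Distinct values: {4 Hz, 8 Hz, 12 Hz}.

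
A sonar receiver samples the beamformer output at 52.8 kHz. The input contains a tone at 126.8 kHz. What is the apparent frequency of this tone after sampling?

126.8 kHz mod fs = 21.2 kHz.
21.2 kHz ≤ fs/2 = 26.4 kHz, appears at 21.2 kHz.

21.2 kHz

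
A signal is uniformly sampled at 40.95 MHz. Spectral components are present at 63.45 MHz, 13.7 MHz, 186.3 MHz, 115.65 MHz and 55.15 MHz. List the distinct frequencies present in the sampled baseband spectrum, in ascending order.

7.2 MHz, 13.7 MHz, 14.2 MHz, 18.45 MHz

fs/2 = 20.475 MHz.
63.45 MHz mod fs = 22.5 MHz.
22.5 MHz > fs/2 = 20.475 MHz, folds to fs − 22.5 MHz = 18.45 MHz.
13.7 MHz ≤ fs/2 = 20.475 MHz, passes unchanged.
186.3 MHz mod fs = 22.5 MHz.
22.5 MHz > fs/2 = 20.475 MHz, folds to fs − 22.5 MHz = 18.45 MHz.
115.65 MHz mod fs = 33.75 MHz.
33.75 MHz > fs/2 = 20.475 MHz, folds to fs − 33.75 MHz = 7.2 MHz.
55.15 MHz mod fs = 14.2 MHz.
14.2 MHz ≤ fs/2 = 20.475 MHz, appears at 14.2 MHz.
Distinct values: {7.2 MHz, 13.7 MHz, 14.2 MHz, 18.45 MHz}.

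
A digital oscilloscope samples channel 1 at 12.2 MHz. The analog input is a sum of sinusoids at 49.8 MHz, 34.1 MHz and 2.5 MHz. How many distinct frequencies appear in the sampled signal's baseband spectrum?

fs/2 = 6.1 MHz.
49.8 MHz mod fs = 1 MHz.
1 MHz ≤ fs/2 = 6.1 MHz, appears at 1 MHz.
34.1 MHz mod fs = 9.7 MHz.
9.7 MHz > fs/2 = 6.1 MHz, folds to fs − 9.7 MHz = 2.5 MHz.
2.5 MHz ≤ fs/2 = 6.1 MHz, passes unchanged.
Distinct values: {1 MHz, 2.5 MHz} → 2.

2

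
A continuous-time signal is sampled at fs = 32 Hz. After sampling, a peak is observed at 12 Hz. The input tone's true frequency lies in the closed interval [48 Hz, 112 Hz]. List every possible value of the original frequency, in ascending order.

Frequencies that alias to 12 Hz are k·fs ± 12 Hz for integer k ≥ 0.
k=0: 12 Hz.
k=1: 20 Hz, 44 Hz.
k=2: 52 Hz, 76 Hz.
k=3: 84 Hz, 108 Hz.
k=4: 116 Hz, 140 Hz.
Within [48 Hz, 112 Hz]: 52 Hz, 76 Hz, 84 Hz, 108 Hz.

52 Hz, 76 Hz, 84 Hz, 108 Hz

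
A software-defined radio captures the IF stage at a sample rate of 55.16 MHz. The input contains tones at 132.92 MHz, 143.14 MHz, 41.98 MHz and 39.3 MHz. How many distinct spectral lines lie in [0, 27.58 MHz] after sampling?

4

fs/2 = 27.58 MHz.
132.92 MHz mod fs = 22.6 MHz.
22.6 MHz ≤ fs/2 = 27.58 MHz, appears at 22.6 MHz.
143.14 MHz mod fs = 32.82 MHz.
32.82 MHz > fs/2 = 27.58 MHz, folds to fs − 32.82 MHz = 22.34 MHz.
41.98 MHz > fs/2 = 27.58 MHz, folds to fs − 41.98 MHz = 13.18 MHz.
39.3 MHz > fs/2 = 27.58 MHz, folds to fs − 39.3 MHz = 15.86 MHz.
Distinct values: {13.18 MHz, 15.86 MHz, 22.34 MHz, 22.6 MHz} → 4.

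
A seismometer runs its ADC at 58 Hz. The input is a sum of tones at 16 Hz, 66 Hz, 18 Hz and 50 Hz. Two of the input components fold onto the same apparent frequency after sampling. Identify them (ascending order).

50 Hz, 66 Hz

fs/2 = 29 Hz.
16 Hz ≤ fs/2 = 29 Hz, passes unchanged.
66 Hz mod fs = 8 Hz.
8 Hz ≤ fs/2 = 29 Hz, appears at 8 Hz.
18 Hz ≤ fs/2 = 29 Hz, passes unchanged.
50 Hz > fs/2 = 29 Hz, folds to fs − 50 Hz = 8 Hz.
50 Hz and 66 Hz both map to 8 Hz.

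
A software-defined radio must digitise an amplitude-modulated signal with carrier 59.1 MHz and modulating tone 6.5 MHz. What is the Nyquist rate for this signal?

AM sidebands sit at fc ± fm = 52.6 MHz and 65.6 MHz.
Highest-frequency component: 65.6 MHz.
Nyquist rate = 2 × 65.6 MHz = 131.2 MHz.

131.2 MHz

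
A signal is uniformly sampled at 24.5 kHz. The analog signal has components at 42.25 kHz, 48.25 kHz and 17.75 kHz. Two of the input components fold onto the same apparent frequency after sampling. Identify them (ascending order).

fs/2 = 12.25 kHz.
42.25 kHz mod fs = 17.75 kHz.
17.75 kHz > fs/2 = 12.25 kHz, folds to fs − 17.75 kHz = 6.75 kHz.
48.25 kHz mod fs = 23.75 kHz.
23.75 kHz > fs/2 = 12.25 kHz, folds to fs − 23.75 kHz = 0.75 kHz.
17.75 kHz > fs/2 = 12.25 kHz, folds to fs − 17.75 kHz = 6.75 kHz.
17.75 kHz and 42.25 kHz both map to 6.75 kHz.

17.75 kHz, 42.25 kHz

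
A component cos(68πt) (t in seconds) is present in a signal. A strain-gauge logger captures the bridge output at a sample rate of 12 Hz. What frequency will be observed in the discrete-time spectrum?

2 Hz

ω = 68π rad/s → f = ω/(2π) = 34 Hz.
34 Hz mod fs = 10 Hz.
10 Hz > fs/2 = 6 Hz, folds to fs − 10 Hz = 2 Hz.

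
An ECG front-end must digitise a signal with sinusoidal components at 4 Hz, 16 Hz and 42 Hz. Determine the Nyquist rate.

Highest-frequency component: 42 Hz.
Nyquist rate = 2 × 42 Hz = 84 Hz.

84 Hz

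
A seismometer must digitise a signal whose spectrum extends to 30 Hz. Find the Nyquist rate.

60 Hz

Nyquist rate = 2 × 30 Hz = 60 Hz.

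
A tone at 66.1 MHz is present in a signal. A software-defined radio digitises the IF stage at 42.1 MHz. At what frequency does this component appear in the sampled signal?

18.1 MHz

66.1 MHz mod fs = 24 MHz.
24 MHz > fs/2 = 21.05 MHz, folds to fs − 24 MHz = 18.1 MHz.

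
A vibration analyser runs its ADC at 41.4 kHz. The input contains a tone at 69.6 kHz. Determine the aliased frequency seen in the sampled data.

13.2 kHz

69.6 kHz mod fs = 28.2 kHz.
28.2 kHz > fs/2 = 20.7 kHz, folds to fs − 28.2 kHz = 13.2 kHz.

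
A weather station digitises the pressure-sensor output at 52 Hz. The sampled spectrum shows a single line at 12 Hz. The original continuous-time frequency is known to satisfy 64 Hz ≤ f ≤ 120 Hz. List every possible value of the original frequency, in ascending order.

64 Hz, 92 Hz, 116 Hz

Frequencies that alias to 12 Hz are k·fs ± 12 Hz for integer k ≥ 0.
k=0: 12 Hz.
k=1: 40 Hz, 64 Hz.
k=2: 92 Hz, 116 Hz.
k=3: 144 Hz, 168 Hz.
Within [64 Hz, 120 Hz]: 64 Hz, 92 Hz, 116 Hz.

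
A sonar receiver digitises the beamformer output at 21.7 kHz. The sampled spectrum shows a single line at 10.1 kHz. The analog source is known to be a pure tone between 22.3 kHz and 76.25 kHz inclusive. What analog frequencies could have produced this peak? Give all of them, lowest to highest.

31.8 kHz, 33.3 kHz, 53.5 kHz, 55 kHz, 75.2 kHz

Frequencies that alias to 10.1 kHz are k·fs ± 10.1 kHz for integer k ≥ 0.
k=0: 10.1 kHz.
k=1: 11.6 kHz, 31.8 kHz.
k=2: 33.3 kHz, 53.5 kHz.
k=3: 55 kHz, 75.2 kHz.
k=4: 76.7 kHz, 96.9 kHz.
Within [22.3 kHz, 76.25 kHz]: 31.8 kHz, 33.3 kHz, 53.5 kHz, 55 kHz, 75.2 kHz.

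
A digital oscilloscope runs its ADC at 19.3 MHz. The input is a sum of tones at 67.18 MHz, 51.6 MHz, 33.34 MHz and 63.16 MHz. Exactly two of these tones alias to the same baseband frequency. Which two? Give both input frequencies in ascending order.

33.34 MHz, 63.16 MHz

fs/2 = 9.65 MHz.
67.18 MHz mod fs = 9.28 MHz.
9.28 MHz ≤ fs/2 = 9.65 MHz, appears at 9.28 MHz.
51.6 MHz mod fs = 13 MHz.
13 MHz > fs/2 = 9.65 MHz, folds to fs − 13 MHz = 6.3 MHz.
33.34 MHz mod fs = 14.04 MHz.
14.04 MHz > fs/2 = 9.65 MHz, folds to fs − 14.04 MHz = 5.26 MHz.
63.16 MHz mod fs = 5.26 MHz.
5.26 MHz ≤ fs/2 = 9.65 MHz, appears at 5.26 MHz.
33.34 MHz and 63.16 MHz both map to 5.26 MHz.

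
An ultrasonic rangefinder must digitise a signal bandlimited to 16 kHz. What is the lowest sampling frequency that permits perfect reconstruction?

32 kHz

Nyquist rate = 2 × 16 kHz = 32 kHz.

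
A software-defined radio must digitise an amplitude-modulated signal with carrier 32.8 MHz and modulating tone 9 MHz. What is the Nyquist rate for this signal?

83.6 MHz

AM sidebands sit at fc ± fm = 23.8 MHz and 41.8 MHz.
Highest-frequency component: 41.8 MHz.
Nyquist rate = 2 × 41.8 MHz = 83.6 MHz.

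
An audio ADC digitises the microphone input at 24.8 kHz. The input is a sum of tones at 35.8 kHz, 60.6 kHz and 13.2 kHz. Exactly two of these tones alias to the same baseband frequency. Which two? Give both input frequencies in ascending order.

35.8 kHz, 60.6 kHz

fs/2 = 12.4 kHz.
35.8 kHz mod fs = 11 kHz.
11 kHz ≤ fs/2 = 12.4 kHz, appears at 11 kHz.
60.6 kHz mod fs = 11 kHz.
11 kHz ≤ fs/2 = 12.4 kHz, appears at 11 kHz.
13.2 kHz > fs/2 = 12.4 kHz, folds to fs − 13.2 kHz = 11.6 kHz.
35.8 kHz and 60.6 kHz both map to 11 kHz.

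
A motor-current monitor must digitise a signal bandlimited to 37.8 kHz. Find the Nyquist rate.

75.6 kHz

Nyquist rate = 2 × 37.8 kHz = 75.6 kHz.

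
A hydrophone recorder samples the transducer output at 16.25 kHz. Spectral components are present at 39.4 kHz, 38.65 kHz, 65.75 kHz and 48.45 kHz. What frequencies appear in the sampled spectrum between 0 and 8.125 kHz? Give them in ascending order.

fs/2 = 8.125 kHz.
39.4 kHz mod fs = 6.9 kHz.
6.9 kHz ≤ fs/2 = 8.125 kHz, appears at 6.9 kHz.
38.65 kHz mod fs = 6.15 kHz.
6.15 kHz ≤ fs/2 = 8.125 kHz, appears at 6.15 kHz.
65.75 kHz mod fs = 0.75 kHz.
0.75 kHz ≤ fs/2 = 8.125 kHz, appears at 0.75 kHz.
48.45 kHz mod fs = 15.95 kHz.
15.95 kHz > fs/2 = 8.125 kHz, folds to fs − 15.95 kHz = 0.3 kHz.
Distinct values: {0.3 kHz, 0.75 kHz, 6.15 kHz, 6.9 kHz}.

0.3 kHz, 0.75 kHz, 6.15 kHz, 6.9 kHz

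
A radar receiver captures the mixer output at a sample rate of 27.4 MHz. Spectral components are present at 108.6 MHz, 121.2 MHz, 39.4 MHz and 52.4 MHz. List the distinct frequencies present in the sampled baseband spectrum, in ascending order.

1 MHz, 2.4 MHz, 11.6 MHz, 12 MHz

fs/2 = 13.7 MHz.
108.6 MHz mod fs = 26.4 MHz.
26.4 MHz > fs/2 = 13.7 MHz, folds to fs − 26.4 MHz = 1 MHz.
121.2 MHz mod fs = 11.6 MHz.
11.6 MHz ≤ fs/2 = 13.7 MHz, appears at 11.6 MHz.
39.4 MHz mod fs = 12 MHz.
12 MHz ≤ fs/2 = 13.7 MHz, appears at 12 MHz.
52.4 MHz mod fs = 25 MHz.
25 MHz > fs/2 = 13.7 MHz, folds to fs − 25 MHz = 2.4 MHz.
Distinct values: {1 MHz, 2.4 MHz, 11.6 MHz, 12 MHz}.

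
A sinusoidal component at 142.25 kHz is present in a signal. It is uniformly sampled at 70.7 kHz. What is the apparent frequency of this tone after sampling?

142.25 kHz mod fs = 0.85 kHz.
0.85 kHz ≤ fs/2 = 35.35 kHz, appears at 0.85 kHz.

0.85 kHz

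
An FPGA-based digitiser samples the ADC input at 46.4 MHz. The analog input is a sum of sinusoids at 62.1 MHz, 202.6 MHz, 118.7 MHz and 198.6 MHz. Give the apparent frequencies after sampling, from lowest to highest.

13 MHz, 15.7 MHz, 17 MHz, 20.5 MHz

fs/2 = 23.2 MHz.
62.1 MHz mod fs = 15.7 MHz.
15.7 MHz ≤ fs/2 = 23.2 MHz, appears at 15.7 MHz.
202.6 MHz mod fs = 17 MHz.
17 MHz ≤ fs/2 = 23.2 MHz, appears at 17 MHz.
118.7 MHz mod fs = 25.9 MHz.
25.9 MHz > fs/2 = 23.2 MHz, folds to fs − 25.9 MHz = 20.5 MHz.
198.6 MHz mod fs = 13 MHz.
13 MHz ≤ fs/2 = 23.2 MHz, appears at 13 MHz.
Distinct values: {13 MHz, 15.7 MHz, 17 MHz, 20.5 MHz}.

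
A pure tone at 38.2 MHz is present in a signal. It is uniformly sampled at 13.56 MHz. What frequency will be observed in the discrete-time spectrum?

38.2 MHz mod fs = 11.08 MHz.
11.08 MHz > fs/2 = 6.78 MHz, folds to fs − 11.08 MHz = 2.48 MHz.

2.48 MHz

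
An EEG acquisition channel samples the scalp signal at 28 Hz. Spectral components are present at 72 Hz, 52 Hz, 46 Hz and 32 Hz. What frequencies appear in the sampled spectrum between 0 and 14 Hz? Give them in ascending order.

fs/2 = 14 Hz.
72 Hz mod fs = 16 Hz.
16 Hz > fs/2 = 14 Hz, folds to fs − 16 Hz = 12 Hz.
52 Hz mod fs = 24 Hz.
24 Hz > fs/2 = 14 Hz, folds to fs − 24 Hz = 4 Hz.
46 Hz mod fs = 18 Hz.
18 Hz > fs/2 = 14 Hz, folds to fs − 18 Hz = 10 Hz.
32 Hz mod fs = 4 Hz.
4 Hz ≤ fs/2 = 14 Hz, appears at 4 Hz.
Distinct values: {4 Hz, 10 Hz, 12 Hz}.

4 Hz, 10 Hz, 12 Hz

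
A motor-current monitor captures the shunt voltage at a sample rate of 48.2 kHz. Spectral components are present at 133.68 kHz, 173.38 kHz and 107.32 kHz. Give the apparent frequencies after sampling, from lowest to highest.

fs/2 = 24.1 kHz.
133.68 kHz mod fs = 37.28 kHz.
37.28 kHz > fs/2 = 24.1 kHz, folds to fs − 37.28 kHz = 10.92 kHz.
173.38 kHz mod fs = 28.78 kHz.
28.78 kHz > fs/2 = 24.1 kHz, folds to fs − 28.78 kHz = 19.42 kHz.
107.32 kHz mod fs = 10.92 kHz.
10.92 kHz ≤ fs/2 = 24.1 kHz, appears at 10.92 kHz.
Distinct values: {10.92 kHz, 19.42 kHz}.

10.92 kHz, 19.42 kHz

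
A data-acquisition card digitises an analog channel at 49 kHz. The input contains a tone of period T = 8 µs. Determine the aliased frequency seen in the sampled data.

T = 8 µs → f = 1/T = 125 kHz.
125 kHz mod fs = 27 kHz.
27 kHz > fs/2 = 24.5 kHz, folds to fs − 27 kHz = 22 kHz.

22 kHz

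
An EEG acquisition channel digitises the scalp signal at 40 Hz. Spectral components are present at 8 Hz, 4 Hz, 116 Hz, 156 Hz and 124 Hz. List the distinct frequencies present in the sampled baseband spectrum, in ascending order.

fs/2 = 20 Hz.
8 Hz ≤ fs/2 = 20 Hz, passes unchanged.
4 Hz ≤ fs/2 = 20 Hz, passes unchanged.
116 Hz mod fs = 36 Hz.
36 Hz > fs/2 = 20 Hz, folds to fs − 36 Hz = 4 Hz.
156 Hz mod fs = 36 Hz.
36 Hz > fs/2 = 20 Hz, folds to fs − 36 Hz = 4 Hz.
124 Hz mod fs = 4 Hz.
4 Hz ≤ fs/2 = 20 Hz, appears at 4 Hz.
Distinct values: {4 Hz, 8 Hz}.

4 Hz, 8 Hz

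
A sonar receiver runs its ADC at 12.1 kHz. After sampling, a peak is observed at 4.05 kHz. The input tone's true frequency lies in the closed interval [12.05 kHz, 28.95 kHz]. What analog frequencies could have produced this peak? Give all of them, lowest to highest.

16.15 kHz, 20.15 kHz, 28.25 kHz

Frequencies that alias to 4.05 kHz are k·fs ± 4.05 kHz for integer k ≥ 0.
k=0: 4.05 kHz.
k=1: 8.05 kHz, 16.15 kHz.
k=2: 20.15 kHz, 28.25 kHz.
k=3: 32.25 kHz, 40.35 kHz.
Within [12.05 kHz, 28.95 kHz]: 16.15 kHz, 20.15 kHz, 28.25 kHz.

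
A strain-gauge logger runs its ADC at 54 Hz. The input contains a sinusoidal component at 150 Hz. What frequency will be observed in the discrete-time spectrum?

12 Hz

150 Hz mod fs = 42 Hz.
42 Hz > fs/2 = 27 Hz, folds to fs − 42 Hz = 12 Hz.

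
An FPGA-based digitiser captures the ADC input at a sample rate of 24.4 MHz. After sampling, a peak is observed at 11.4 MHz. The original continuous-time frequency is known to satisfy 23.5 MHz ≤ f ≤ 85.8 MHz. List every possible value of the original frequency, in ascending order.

Frequencies that alias to 11.4 MHz are k·fs ± 11.4 MHz for integer k ≥ 0.
k=0: 11.4 MHz.
k=1: 13 MHz, 35.8 MHz.
k=2: 37.4 MHz, 60.2 MHz.
k=3: 61.8 MHz, 84.6 MHz.
k=4: 86.2 MHz, 109 MHz.
Within [23.5 MHz, 85.8 MHz]: 35.8 MHz, 37.4 MHz, 60.2 MHz, 61.8 MHz, 84.6 MHz.

35.8 MHz, 37.4 MHz, 60.2 MHz, 61.8 MHz, 84.6 MHz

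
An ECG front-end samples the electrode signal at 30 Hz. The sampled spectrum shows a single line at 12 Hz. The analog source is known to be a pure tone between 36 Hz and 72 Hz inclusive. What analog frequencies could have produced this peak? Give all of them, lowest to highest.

42 Hz, 48 Hz, 72 Hz

Frequencies that alias to 12 Hz are k·fs ± 12 Hz for integer k ≥ 0.
k=0: 12 Hz.
k=1: 18 Hz, 42 Hz.
k=2: 48 Hz, 72 Hz.
k=3: 78 Hz, 102 Hz.
Within [36 Hz, 72 Hz]: 42 Hz, 48 Hz, 72 Hz.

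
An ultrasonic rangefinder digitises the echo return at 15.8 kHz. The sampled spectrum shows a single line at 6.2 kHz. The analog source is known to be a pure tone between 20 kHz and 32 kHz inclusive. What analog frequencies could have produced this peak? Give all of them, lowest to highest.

Frequencies that alias to 6.2 kHz are k·fs ± 6.2 kHz for integer k ≥ 0.
k=0: 6.2 kHz.
k=1: 9.6 kHz, 22 kHz.
k=2: 25.4 kHz, 37.8 kHz.
k=3: 41.2 kHz, 53.6 kHz.
Within [20 kHz, 32 kHz]: 22 kHz, 25.4 kHz.

22 kHz, 25.4 kHz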